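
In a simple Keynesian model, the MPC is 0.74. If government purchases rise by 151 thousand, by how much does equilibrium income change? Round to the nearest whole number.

The multiplier is 1/(1 − MPC) = 1/0.26.
ΔY = 151/0.26 = 580.77 ≈ 581

ΔY ≈ 581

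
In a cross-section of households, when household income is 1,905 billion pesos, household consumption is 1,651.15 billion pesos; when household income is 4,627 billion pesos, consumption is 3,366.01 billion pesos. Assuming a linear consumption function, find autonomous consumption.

MPC = ΔC/ΔY = (3366.01 − 1651.15)/(4627 − 1905) = 1714.86/2722 = 0.63
a = C − MPC·Y = 1651.15 − 0.63(1905) = 1651.15 − 1200.15 = 451

a = 451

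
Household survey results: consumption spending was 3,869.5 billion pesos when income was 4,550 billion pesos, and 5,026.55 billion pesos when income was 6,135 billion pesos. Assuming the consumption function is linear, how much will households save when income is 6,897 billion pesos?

MPC = (5026.55 − 3869.5)/(6135 − 4550) = 1157.05/1585 = 0.73
a = 3869.5 − 0.73(4550) = 3869.5 − 3321.5 = 548
C = 548 + 0.73(6897) = 5582.81
S = 6897 − 5582.81 = 1314.19

S = 1314.19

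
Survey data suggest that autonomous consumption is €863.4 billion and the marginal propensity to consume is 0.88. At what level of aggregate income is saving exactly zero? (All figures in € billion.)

At break-even, C = Y: 863.4 + 0.88Y = Y
0.12Y = 863.4, so Y = 863.4/0.12 = 7195

Y = 7195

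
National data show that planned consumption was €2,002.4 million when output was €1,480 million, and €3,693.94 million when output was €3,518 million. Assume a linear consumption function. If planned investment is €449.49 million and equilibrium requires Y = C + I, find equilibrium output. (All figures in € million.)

Y = 7197

MPC = (3693.94 − 2002.4)/(3518 − 1480) = 1691.54/2038 = 0.83
a = 2002.4 − 0.83(1480) = 774
Equilibrium: Y = 774 + 0.83Y + 449.49
0.17Y = 1223.49, so Y = 1223.49/0.17 = 7197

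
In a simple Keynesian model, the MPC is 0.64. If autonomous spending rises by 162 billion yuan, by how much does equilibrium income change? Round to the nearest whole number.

The multiplier is 1/(1 − MPC) = 1/0.36.
ΔY = 162/0.36 = 450.00 ≈ 450

ΔY ≈ 450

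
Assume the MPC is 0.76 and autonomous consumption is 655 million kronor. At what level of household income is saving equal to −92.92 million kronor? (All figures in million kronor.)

S = Y − C = -655 + 0.24Y
-655 + 0.24Y = -92.92, so 0.24Y = 562.08 and Y = 2342

Y = 2342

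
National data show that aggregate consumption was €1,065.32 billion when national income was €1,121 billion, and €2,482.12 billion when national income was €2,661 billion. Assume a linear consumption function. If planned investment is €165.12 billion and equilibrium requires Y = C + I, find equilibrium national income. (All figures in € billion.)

Y = 2489

MPC = (2482.12 − 1065.32)/(2661 − 1121) = 1416.8/1540 = 0.92
a = 1065.32 − 0.92(1121) = 34
Equilibrium: Y = 34 + 0.92Y + 165.12
0.08Y = 199.12, so Y = 199.12/0.08 = 2489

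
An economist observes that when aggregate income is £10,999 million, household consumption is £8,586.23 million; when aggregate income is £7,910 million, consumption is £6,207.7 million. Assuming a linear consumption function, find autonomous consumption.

MPC = ΔC/ΔY = (8586.23 − 6207.7)/(10999 − 7910) = 2378.53/3089 = 0.77
a = C − MPC·Y = 6207.7 − 0.77(7910) = 6207.7 − 6090.7 = 117

a = 117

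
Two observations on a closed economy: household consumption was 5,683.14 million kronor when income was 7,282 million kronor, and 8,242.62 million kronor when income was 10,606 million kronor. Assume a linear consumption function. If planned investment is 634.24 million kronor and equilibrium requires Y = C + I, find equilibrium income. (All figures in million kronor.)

MPC = (8242.62 − 5683.14)/(10606 − 7282) = 2559.48/3324 = 0.77
a = 5683.14 − 0.77(7282) = 76
Equilibrium: Y = 76 + 0.77Y + 634.24
0.23Y = 710.24, so Y = 710.24/0.23 = 3088

Y = 3088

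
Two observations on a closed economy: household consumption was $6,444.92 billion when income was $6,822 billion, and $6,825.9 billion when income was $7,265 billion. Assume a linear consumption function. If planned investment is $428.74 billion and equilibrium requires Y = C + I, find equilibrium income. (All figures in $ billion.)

Y = 7191

MPC = (6825.9 − 6444.92)/(7265 − 6822) = 380.98/443 = 0.86
a = 6444.92 − 0.86(6822) = 578
Equilibrium: Y = 578 + 0.86Y + 428.74
0.14Y = 1006.74, so Y = 1006.74/0.14 = 7191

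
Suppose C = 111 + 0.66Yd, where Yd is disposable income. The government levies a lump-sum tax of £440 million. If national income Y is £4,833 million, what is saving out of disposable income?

S = 1382.62

Yd = Y − T = 4833 − 440 = 4393
C = 111 + 0.66(4393) = 111 + 2899.38 = 3010.38
S = Yd − C = 4393 − 3010.38 = 1382.62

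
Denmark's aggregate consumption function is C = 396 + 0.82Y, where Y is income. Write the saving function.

S = -396 + 0.18Y

S = Y − C = Y − (396 + 0.82Y) = -396 + (1 − 0.82)Y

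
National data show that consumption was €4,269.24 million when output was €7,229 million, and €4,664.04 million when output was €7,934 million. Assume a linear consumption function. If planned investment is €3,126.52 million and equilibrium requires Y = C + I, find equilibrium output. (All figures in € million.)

Y = 7608

MPC = (4664.04 − 4269.24)/(7934 − 7229) = 394.8/705 = 0.56
a = 4269.24 − 0.56(7229) = 221
Equilibrium: Y = 221 + 0.56Y + 3126.52
0.44Y = 3347.52, so Y = 3347.52/0.44 = 7608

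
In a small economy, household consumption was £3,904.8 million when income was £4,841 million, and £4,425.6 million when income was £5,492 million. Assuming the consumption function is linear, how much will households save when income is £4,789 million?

MPC = (4425.6 − 3904.8)/(5492 − 4841) = 520.8/651 = 0.8
a = 3904.8 − 0.8(4841) = 3904.8 − 3872.8 = 32
C = 32 + 0.8(4789) = 3863.2
S = 4789 − 3863.2 = 925.8

S = 925.8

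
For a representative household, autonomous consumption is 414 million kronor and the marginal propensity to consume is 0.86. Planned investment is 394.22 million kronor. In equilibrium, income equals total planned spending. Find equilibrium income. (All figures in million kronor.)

Y = C + I = 414 + 0.86Y + 394.22
Y − 0.86Y = 808.22
0.14Y = 808.22, so Y = 808.22/0.14 = 5773

Y = 5773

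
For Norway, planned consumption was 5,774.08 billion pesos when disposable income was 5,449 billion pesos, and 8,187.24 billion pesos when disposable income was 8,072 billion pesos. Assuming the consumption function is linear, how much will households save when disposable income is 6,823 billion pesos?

S = -215.16

MPC = (8187.24 − 5774.08)/(8072 − 5449) = 2413.16/2623 = 0.92
a = 5774.08 − 0.92(5449) = 5774.08 − 5013.08 = 761
C = 761 + 0.92(6823) = 7038.16
S = 6823 − 7038.16 = -215.16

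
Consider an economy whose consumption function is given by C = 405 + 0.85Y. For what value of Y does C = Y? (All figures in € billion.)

At break-even, C = Y: 405 + 0.85Y = Y
0.15Y = 405, so Y = 405/0.15 = 2700

Y = 2700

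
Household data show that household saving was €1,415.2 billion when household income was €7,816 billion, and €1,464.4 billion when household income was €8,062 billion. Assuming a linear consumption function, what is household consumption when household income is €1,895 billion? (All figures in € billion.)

MPS = ΔS/ΔY = (1464.4 − 1415.2)/(8062 − 7816) = 49.2/246 = 0.2
MPC = 1 − MPS = 0.8
Autonomous saving = 1415.2 − 0.2(7816) = -148, so a = 148
C = 148 + 0.8(1895) = 148 + 1516 = 1664

C = 1664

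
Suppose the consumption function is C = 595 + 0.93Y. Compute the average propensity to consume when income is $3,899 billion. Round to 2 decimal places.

APC = 1.08

C = 595 + 0.93(3899) = 4221.07
APC = C/Y = 4221.07/3899 = 1.08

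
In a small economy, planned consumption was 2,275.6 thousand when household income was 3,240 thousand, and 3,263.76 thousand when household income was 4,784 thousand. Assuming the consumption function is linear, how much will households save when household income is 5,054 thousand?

S = 1617.44

MPC = (3263.76 − 2275.6)/(4784 − 3240) = 988.16/1544 = 0.64
a = 2275.6 − 0.64(3240) = 2275.6 − 2073.6 = 202
C = 202 + 0.64(5054) = 3436.56
S = 5054 − 3436.56 = 1617.44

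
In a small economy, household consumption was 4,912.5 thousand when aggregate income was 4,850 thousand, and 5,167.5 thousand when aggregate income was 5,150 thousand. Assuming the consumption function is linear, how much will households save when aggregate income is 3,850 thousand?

S = -212.5

MPC = (5167.5 − 4912.5)/(5150 − 4850) = 255/300 = 0.85
a = 4912.5 − 0.85(4850) = 4912.5 − 4122.5 = 790
C = 790 + 0.85(3850) = 4062.5
S = 3850 − 4062.5 = -212.5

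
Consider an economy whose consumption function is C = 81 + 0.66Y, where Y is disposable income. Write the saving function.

S = Y − C = Y − (81 + 0.66Y) = -81 + (1 − 0.66)Y

S = -81 + 0.34Y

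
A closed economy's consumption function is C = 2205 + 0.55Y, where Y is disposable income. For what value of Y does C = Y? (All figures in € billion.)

At break-even, C = Y: 2205 + 0.55Y = Y
0.45Y = 2205, so Y = 2205/0.45 = 4900

Y = 4900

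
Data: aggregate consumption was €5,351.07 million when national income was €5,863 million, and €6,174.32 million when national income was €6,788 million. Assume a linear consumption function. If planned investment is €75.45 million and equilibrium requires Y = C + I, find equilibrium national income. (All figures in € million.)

Y = 1895

MPC = (6174.32 − 5351.07)/(6788 − 5863) = 823.25/925 = 0.89
a = 5351.07 − 0.89(5863) = 133
Equilibrium: Y = 133 + 0.89Y + 75.45
0.11Y = 208.45, so Y = 208.45/0.11 = 1895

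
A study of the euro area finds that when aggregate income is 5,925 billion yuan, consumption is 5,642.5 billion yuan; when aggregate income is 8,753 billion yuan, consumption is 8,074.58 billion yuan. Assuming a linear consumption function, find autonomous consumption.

MPC = ΔC/ΔY = (8074.58 − 5642.5)/(8753 − 5925) = 2432.08/2828 = 0.86
a = C − MPC·Y = 5642.5 − 0.86(5925) = 5642.5 − 5095.5 = 547

a = 547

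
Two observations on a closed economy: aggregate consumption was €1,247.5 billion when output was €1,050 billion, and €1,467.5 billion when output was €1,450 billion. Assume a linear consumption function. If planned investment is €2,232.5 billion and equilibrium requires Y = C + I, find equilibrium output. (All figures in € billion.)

Y = 6450

MPC = (1467.5 − 1247.5)/(1450 − 1050) = 220/400 = 0.55
a = 1247.5 − 0.55(1050) = 670
Equilibrium: Y = 670 + 0.55Y + 2232.5
0.45Y = 2902.5, so Y = 2902.5/0.45 = 6450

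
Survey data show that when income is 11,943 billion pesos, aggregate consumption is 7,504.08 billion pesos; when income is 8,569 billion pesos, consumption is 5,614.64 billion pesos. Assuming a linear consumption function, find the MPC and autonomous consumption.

MPC = 0.56; a = 816

MPC = ΔC/ΔY = (7504.08 − 5614.64)/(11943 − 8569) = 1889.44/3374 = 0.56
a = C − MPC·Y = 5614.64 − 0.56(8569) = 5614.64 − 4798.64 = 816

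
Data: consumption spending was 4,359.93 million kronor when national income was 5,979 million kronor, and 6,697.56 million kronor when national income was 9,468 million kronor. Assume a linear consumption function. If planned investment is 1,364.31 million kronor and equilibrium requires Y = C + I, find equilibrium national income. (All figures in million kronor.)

Y = 5207

MPC = (6697.56 − 4359.93)/(9468 − 5979) = 2337.63/3489 = 0.67
a = 4359.93 − 0.67(5979) = 354
Equilibrium: Y = 354 + 0.67Y + 1364.31
0.33Y = 1718.31, so Y = 1718.31/0.33 = 5207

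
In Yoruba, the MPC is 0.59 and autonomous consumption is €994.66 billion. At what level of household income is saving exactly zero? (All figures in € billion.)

Y = 2426

At break-even, C = Y: 994.66 + 0.59Y = Y
0.41Y = 994.66, so Y = 994.66/0.41 = 2426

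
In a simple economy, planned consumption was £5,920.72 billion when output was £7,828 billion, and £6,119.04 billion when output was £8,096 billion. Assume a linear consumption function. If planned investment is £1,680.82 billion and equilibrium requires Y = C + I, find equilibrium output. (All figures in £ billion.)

MPC = (6119.04 − 5920.72)/(8096 − 7828) = 198.32/268 = 0.74
a = 5920.72 − 0.74(7828) = 128
Equilibrium: Y = 128 + 0.74Y + 1680.82
0.26Y = 1808.82, so Y = 1808.82/0.26 = 6957

Y = 6957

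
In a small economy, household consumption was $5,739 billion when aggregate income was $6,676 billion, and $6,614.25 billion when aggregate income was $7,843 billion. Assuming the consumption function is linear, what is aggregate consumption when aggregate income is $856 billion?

C = 1374

MPC = (6614.25 − 5739)/(7843 − 6676) = 875.25/1167 = 0.75
a = 5739 − 0.75(6676) = 5739 − 5007 = 732
C = 732 + 0.75(856) = 732 + 642 = 1374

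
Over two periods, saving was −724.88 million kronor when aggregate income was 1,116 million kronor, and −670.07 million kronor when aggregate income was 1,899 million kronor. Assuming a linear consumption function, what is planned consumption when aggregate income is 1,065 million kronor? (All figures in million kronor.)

C = 1793.45

MPS = ΔS/ΔY = (-670.07 − (-724.88))/(1899 − 1116) = 54.81/783 = 0.07
MPC = 1 − MPS = 0.93
Autonomous saving = -724.88 − 0.07(1116) = -803, so a = 803
C = 803 + 0.93(1065) = 803 + 990.45 = 1793.45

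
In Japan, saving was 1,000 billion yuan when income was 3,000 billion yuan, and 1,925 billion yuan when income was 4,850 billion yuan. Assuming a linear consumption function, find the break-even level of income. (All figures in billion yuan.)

Y = 1000

MPS = ΔS/ΔY = (1925 − 1000)/(4850 − 3000) = 925/1850 = 0.5
MPC = 1 − MPS = 0.5
From S(3000) = 1000: −a + 0.5(3000) = 1000, so a = 1500 − 1000 = 500
Break-even (S = 0): Y = a/MPS = 500/0.5 = 1000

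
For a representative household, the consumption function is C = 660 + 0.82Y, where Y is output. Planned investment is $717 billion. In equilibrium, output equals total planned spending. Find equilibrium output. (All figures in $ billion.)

Y = 7650

Y = C + I = 660 + 0.82Y + 717
Y − 0.82Y = 1377
0.18Y = 1377, so Y = 1377/0.18 = 7650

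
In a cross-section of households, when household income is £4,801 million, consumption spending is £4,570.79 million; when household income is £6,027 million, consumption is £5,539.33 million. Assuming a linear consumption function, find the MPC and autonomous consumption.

MPC = 0.79; a = 778

MPC = ΔC/ΔY = (5539.33 − 4570.79)/(6027 − 4801) = 968.54/1226 = 0.79
a = C − MPC·Y = 4570.79 − 0.79(4801) = 4570.79 − 3792.79 = 778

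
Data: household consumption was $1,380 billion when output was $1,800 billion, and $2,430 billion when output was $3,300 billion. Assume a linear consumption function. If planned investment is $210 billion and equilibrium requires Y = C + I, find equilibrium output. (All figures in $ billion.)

MPC = (2430 − 1380)/(3300 − 1800) = 1050/1500 = 0.7
a = 1380 − 0.7(1800) = 120
Equilibrium: Y = 120 + 0.7Y + 210
0.3Y = 330, so Y = 330/0.3 = 1100

Y = 1100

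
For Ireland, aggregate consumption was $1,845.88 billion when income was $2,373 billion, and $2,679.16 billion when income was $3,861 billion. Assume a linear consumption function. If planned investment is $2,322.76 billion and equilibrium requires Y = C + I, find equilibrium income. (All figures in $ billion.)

MPC = (2679.16 − 1845.88)/(3861 − 2373) = 833.28/1488 = 0.56
a = 1845.88 − 0.56(2373) = 517
Equilibrium: Y = 517 + 0.56Y + 2322.76
0.44Y = 2839.76, so Y = 2839.76/0.44 = 6454

Y = 6454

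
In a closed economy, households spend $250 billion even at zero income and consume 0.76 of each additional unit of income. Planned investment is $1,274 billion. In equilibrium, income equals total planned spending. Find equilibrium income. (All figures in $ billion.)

Y = 6350

Y = C + I = 250 + 0.76Y + 1274
Y − 0.76Y = 1524
0.24Y = 1524, so Y = 1524/0.24 = 6350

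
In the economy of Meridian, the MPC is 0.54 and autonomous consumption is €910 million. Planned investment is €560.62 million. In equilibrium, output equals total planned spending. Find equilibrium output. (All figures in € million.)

Y = 3197

Y = C + I = 910 + 0.54Y + 560.62
Y − 0.54Y = 1470.62
0.46Y = 1470.62, so Y = 1470.62/0.46 = 3197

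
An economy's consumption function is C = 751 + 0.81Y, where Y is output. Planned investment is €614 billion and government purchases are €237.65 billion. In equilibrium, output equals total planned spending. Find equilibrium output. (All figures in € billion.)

Y = 8435

Y = C + I + G = 751 + 0.81Y + 614 + 237.65
Y − 0.81Y = 1602.65
0.19Y = 1602.65, so Y = 1602.65/0.19 = 8435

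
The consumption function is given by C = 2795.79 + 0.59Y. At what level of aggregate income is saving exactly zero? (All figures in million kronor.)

At break-even, C = Y: 2795.79 + 0.59Y = Y
0.41Y = 2795.79, so Y = 2795.79/0.41 = 6819

Y = 6819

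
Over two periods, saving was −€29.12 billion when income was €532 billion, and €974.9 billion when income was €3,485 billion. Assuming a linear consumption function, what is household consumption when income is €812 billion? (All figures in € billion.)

MPS = ΔS/ΔY = (974.9 − (-29.12))/(3485 − 532) = 1004.02/2953 = 0.34
MPC = 1 − MPS = 0.66
Autonomous saving = -29.12 − 0.34(532) = -210, so a = 210
C = 210 + 0.66(812) = 210 + 535.92 = 745.92

C = 745.92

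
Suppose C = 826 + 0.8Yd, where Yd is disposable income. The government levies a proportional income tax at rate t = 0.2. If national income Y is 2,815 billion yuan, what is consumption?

Yd = (1 − 0.2)(2815) = 0.8(2815) = 2252
C = 826 + 0.8(2252) = 826 + 1801.6 = 2627.6

C = 2627.6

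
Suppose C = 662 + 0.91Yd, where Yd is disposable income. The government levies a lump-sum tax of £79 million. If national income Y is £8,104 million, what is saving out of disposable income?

Yd = Y − T = 8104 − 79 = 8025
C = 662 + 0.91(8025) = 662 + 7302.75 = 7964.75
S = Yd − C = 8025 − 7964.75 = 60.25

S = 60.25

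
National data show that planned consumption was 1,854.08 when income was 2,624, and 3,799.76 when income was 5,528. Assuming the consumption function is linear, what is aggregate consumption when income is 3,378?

C = 2359.26

MPC = (3799.76 − 1854.08)/(5528 − 2624) = 1945.68/2904 = 0.67
a = 1854.08 − 0.67(2624) = 1854.08 − 1758.08 = 96
C = 96 + 0.67(3378) = 96 + 2263.26 = 2359.26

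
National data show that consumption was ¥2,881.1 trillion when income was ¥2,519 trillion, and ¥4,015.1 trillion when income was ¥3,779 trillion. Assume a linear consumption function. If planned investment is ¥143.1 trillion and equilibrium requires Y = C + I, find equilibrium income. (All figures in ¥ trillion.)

MPC = (4015.1 − 2881.1)/(3779 − 2519) = 1134/1260 = 0.9
a = 2881.1 − 0.9(2519) = 614
Equilibrium: Y = 614 + 0.9Y + 143.1
0.1Y = 757.1, so Y = 757.1/0.1 = 7571

Y = 7571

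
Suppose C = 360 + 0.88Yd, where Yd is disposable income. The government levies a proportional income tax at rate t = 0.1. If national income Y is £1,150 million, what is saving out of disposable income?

S = -235.8

Yd = (1 − 0.1)(1150) = 0.9(1150) = 1035
C = 360 + 0.88(1035) = 360 + 910.8 = 1270.8
S = Yd − C = 1035 − 1270.8 = -235.8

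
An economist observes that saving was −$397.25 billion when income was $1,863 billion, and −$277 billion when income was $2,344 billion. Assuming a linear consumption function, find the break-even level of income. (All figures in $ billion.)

Y = 3452

MPS = ΔS/ΔY = (-277 − (-397.25))/(2344 − 1863) = 120.25/481 = 0.25
MPC = 1 − MPS = 0.75
From S(1863) = -397.25: −a + 0.25(1863) = -397.25, so a = 465.75 − (-397.25) = 863
Break-even (S = 0): Y = a/MPS = 863/0.25 = 3452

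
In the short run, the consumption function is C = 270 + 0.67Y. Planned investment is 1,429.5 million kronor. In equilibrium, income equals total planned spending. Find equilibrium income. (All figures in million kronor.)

Y = 5150

Y = C + I = 270 + 0.67Y + 1429.5
Y − 0.67Y = 1699.5
0.33Y = 1699.5, so Y = 1699.5/0.33 = 5150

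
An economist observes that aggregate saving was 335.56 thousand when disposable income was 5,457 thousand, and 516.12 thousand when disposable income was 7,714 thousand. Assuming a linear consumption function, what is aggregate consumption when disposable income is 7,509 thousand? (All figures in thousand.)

C = 7009.28

MPS = ΔS/ΔY = (516.12 − 335.56)/(7714 − 5457) = 180.56/2257 = 0.08
MPC = 1 − MPS = 0.92
Autonomous saving = 335.56 − 0.08(5457) = -101, so a = 101
C = 101 + 0.92(7509) = 101 + 6908.28 = 7009.28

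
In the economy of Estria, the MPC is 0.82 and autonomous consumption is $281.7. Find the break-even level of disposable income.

Y = 1565

At break-even, C = Y: 281.7 + 0.82Y = Y
0.18Y = 281.7, so Y = 281.7/0.18 = 1565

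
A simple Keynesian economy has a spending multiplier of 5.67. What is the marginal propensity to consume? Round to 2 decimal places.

k = 1/(1 − MPC), so 1 − MPC = 1/k = 1/5.67 = 0.1764
MPC = 1 − 0.1764 = 0.82

MPC = 0.82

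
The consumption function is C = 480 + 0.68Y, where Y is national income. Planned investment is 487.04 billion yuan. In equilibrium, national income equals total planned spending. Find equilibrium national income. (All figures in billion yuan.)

Y = C + I = 480 + 0.68Y + 487.04
Y − 0.68Y = 967.04
0.32Y = 967.04, so Y = 967.04/0.32 = 3022

Y = 3022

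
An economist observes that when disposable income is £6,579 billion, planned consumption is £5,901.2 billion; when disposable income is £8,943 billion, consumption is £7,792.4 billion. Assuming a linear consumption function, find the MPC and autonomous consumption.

MPC = ΔC/ΔY = (7792.4 − 5901.2)/(8943 − 6579) = 1891.2/2364 = 0.8
a = C − MPC·Y = 5901.2 − 0.8(6579) = 5901.2 − 5263.2 = 638

MPC = 0.8; a = 638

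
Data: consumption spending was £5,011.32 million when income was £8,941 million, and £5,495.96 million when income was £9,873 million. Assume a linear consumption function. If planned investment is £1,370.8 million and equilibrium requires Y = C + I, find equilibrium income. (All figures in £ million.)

Y = 3610

MPC = (5495.96 − 5011.32)/(9873 − 8941) = 484.64/932 = 0.52
a = 5011.32 − 0.52(8941) = 362
Equilibrium: Y = 362 + 0.52Y + 1370.8
0.48Y = 1732.8, so Y = 1732.8/0.48 = 3610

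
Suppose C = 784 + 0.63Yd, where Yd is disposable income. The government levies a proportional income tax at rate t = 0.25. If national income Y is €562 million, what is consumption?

C = 1049.545

Yd = (1 − 0.25)(562) = 0.75(562) = 421.5
C = 784 + 0.63(421.5) = 784 + 265.545 = 1049.545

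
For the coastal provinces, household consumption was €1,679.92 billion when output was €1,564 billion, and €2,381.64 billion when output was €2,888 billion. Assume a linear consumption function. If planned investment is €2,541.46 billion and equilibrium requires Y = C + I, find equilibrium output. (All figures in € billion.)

Y = 7218

MPC = (2381.64 − 1679.92)/(2888 − 1564) = 701.72/1324 = 0.53
a = 1679.92 − 0.53(1564) = 851
Equilibrium: Y = 851 + 0.53Y + 2541.46
0.47Y = 3392.46, so Y = 3392.46/0.47 = 7218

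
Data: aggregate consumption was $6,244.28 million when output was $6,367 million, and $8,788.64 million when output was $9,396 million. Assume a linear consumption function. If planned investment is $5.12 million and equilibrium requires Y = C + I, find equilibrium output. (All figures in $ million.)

MPC = (8788.64 − 6244.28)/(9396 − 6367) = 2544.36/3029 = 0.84
a = 6244.28 − 0.84(6367) = 896
Equilibrium: Y = 896 + 0.84Y + 5.12
0.16Y = 901.12, so Y = 901.12/0.16 = 5632

Y = 5632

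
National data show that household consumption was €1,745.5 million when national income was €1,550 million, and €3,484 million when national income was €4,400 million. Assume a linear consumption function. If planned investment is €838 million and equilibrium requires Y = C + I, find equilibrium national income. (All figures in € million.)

MPC = (3484 − 1745.5)/(4400 − 1550) = 1738.5/2850 = 0.61
a = 1745.5 − 0.61(1550) = 800
Equilibrium: Y = 800 + 0.61Y + 838
0.39Y = 1638, so Y = 1638/0.39 = 4200

Y = 4200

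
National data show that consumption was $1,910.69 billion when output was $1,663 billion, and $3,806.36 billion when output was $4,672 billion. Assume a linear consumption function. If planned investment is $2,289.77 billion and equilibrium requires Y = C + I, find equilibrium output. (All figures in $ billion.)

MPC = (3806.36 − 1910.69)/(4672 − 1663) = 1895.67/3009 = 0.63
a = 1910.69 − 0.63(1663) = 863
Equilibrium: Y = 863 + 0.63Y + 2289.77
0.37Y = 3152.77, so Y = 3152.77/0.37 = 8521

Y = 8521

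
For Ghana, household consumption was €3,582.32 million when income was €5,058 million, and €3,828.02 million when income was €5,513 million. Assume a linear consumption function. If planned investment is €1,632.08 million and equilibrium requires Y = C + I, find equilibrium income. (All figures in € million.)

MPC = (3828.02 − 3582.32)/(5513 − 5058) = 245.7/455 = 0.54
a = 3582.32 − 0.54(5058) = 851
Equilibrium: Y = 851 + 0.54Y + 1632.08
0.46Y = 2483.08, so Y = 2483.08/0.46 = 5398

Y = 5398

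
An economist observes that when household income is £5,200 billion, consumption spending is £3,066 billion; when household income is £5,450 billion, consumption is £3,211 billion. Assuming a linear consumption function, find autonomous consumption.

a = 50

MPC = ΔC/ΔY = (3211 − 3066)/(5450 − 5200) = 145/250 = 0.58
a = C − MPC·Y = 3066 − 0.58(5200) = 3066 − 3016 = 50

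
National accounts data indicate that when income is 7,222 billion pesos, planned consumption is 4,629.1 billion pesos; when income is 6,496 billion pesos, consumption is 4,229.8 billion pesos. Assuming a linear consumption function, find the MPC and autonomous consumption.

MPC = 0.55; a = 657

MPC = ΔC/ΔY = (4629.1 − 4229.8)/(7222 − 6496) = 399.3/726 = 0.55
a = C − MPC·Y = 4229.8 − 0.55(6496) = 4229.8 − 3572.8 = 657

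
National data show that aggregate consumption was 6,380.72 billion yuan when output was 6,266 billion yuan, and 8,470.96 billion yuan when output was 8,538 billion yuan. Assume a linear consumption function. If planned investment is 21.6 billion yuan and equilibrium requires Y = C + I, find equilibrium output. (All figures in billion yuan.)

MPC = (8470.96 − 6380.72)/(8538 − 6266) = 2090.24/2272 = 0.92
a = 6380.72 − 0.92(6266) = 616
Equilibrium: Y = 616 + 0.92Y + 21.6
0.08Y = 637.6, so Y = 637.6/0.08 = 7970

Y = 7970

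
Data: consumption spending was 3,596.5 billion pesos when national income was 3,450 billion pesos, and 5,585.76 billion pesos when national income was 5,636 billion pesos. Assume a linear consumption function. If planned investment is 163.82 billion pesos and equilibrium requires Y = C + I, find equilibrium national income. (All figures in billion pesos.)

Y = 6898

MPC = (5585.76 − 3596.5)/(5636 − 3450) = 1989.26/2186 = 0.91
a = 3596.5 − 0.91(3450) = 457
Equilibrium: Y = 457 + 0.91Y + 163.82
0.09Y = 620.82, so Y = 620.82/0.09 = 6898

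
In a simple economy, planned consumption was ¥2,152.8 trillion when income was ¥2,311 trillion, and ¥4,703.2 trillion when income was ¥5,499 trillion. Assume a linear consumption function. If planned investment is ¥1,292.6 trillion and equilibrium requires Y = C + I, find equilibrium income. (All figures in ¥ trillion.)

Y = 7983

MPC = (4703.2 − 2152.8)/(5499 − 2311) = 2550.4/3188 = 0.8
a = 2152.8 − 0.8(2311) = 304
Equilibrium: Y = 304 + 0.8Y + 1292.6
0.2Y = 1596.6, so Y = 1596.6/0.2 = 7983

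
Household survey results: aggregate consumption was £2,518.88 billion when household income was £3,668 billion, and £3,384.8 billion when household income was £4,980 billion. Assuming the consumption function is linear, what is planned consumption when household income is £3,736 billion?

MPC = (3384.8 − 2518.88)/(4980 − 3668) = 865.92/1312 = 0.66
a = 2518.88 − 0.66(3668) = 2518.88 − 2420.88 = 98
C = 98 + 0.66(3736) = 98 + 2465.76 = 2563.76

C = 2563.76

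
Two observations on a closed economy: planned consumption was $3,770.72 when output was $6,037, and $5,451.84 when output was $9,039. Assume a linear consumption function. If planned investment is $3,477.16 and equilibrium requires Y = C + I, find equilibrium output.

MPC = (5451.84 − 3770.72)/(9039 − 6037) = 1681.12/3002 = 0.56
a = 3770.72 − 0.56(6037) = 390
Equilibrium: Y = 390 + 0.56Y + 3477.16
0.44Y = 3867.16, so Y = 3867.16/0.44 = 8789

Y = 8789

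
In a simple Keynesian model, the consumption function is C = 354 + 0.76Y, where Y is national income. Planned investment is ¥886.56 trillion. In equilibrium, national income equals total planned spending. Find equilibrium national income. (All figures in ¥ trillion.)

Y = C + I = 354 + 0.76Y + 886.56
Y − 0.76Y = 1240.56
0.24Y = 1240.56, so Y = 1240.56/0.24 = 5169

Y = 5169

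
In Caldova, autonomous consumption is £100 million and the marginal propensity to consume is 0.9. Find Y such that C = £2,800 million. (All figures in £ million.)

100 + 0.9Y = 2800
0.9Y = 2700, so Y = 2700/0.9 = 3000

Y = 3000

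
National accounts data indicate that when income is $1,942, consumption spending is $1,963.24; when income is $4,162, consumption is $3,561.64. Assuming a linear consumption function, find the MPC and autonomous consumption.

MPC = ΔC/ΔY = (3561.64 − 1963.24)/(4162 − 1942) = 1598.4/2220 = 0.72
a = C − MPC·Y = 1963.24 − 0.72(1942) = 1963.24 − 1398.24 = 565

MPC = 0.72; a = 565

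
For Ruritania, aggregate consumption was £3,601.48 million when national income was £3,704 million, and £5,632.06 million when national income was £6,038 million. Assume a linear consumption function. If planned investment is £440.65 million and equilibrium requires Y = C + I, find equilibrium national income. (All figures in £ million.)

MPC = (5632.06 − 3601.48)/(6038 − 3704) = 2030.58/2334 = 0.87
a = 3601.48 − 0.87(3704) = 379
Equilibrium: Y = 379 + 0.87Y + 440.65
0.13Y = 819.65, so Y = 819.65/0.13 = 6305

Y = 6305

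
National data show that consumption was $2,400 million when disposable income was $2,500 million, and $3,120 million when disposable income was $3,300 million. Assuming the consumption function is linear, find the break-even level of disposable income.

MPC = (3120 − 2400)/(3300 − 2500) = 720/800 = 0.9
a = 2400 − 0.9(2500) = 2400 − 2250 = 150
Break-even: Y = a/(1−MPC) = 150/0.1 = 1500

Y = 1500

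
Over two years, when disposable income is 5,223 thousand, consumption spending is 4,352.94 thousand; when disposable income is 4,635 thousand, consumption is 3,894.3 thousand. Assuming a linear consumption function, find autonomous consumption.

a = 279

MPC = ΔC/ΔY = (4352.94 − 3894.3)/(5223 − 4635) = 458.64/588 = 0.78
a = C − MPC·Y = 3894.3 − 0.78(4635) = 3894.3 − 3615.3 = 279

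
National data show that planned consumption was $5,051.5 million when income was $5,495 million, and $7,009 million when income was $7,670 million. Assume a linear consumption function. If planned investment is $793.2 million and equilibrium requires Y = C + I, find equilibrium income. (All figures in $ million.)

MPC = (7009 − 5051.5)/(7670 − 5495) = 1957.5/2175 = 0.9
a = 5051.5 − 0.9(5495) = 106
Equilibrium: Y = 106 + 0.9Y + 793.2
0.1Y = 899.2, so Y = 899.2/0.1 = 8992

Y = 8992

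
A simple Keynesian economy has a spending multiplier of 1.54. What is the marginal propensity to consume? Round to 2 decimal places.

k = 1/(1 − MPC), so 1 − MPC = 1/k = 1/1.54 = 0.6494
MPC = 1 − 0.6494 = 0.35

MPC = 0.35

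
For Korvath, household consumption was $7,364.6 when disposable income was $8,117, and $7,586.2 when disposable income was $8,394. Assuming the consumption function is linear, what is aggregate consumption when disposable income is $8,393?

C = 7585.4

MPC = (7586.2 − 7364.6)/(8394 − 8117) = 221.6/277 = 0.8
a = 7364.6 − 0.8(8117) = 7364.6 − 6493.6 = 871
C = 871 + 0.8(8393) = 871 + 6714.4 = 7585.4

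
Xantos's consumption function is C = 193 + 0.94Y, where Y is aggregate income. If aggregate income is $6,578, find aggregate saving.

C = 193 + 0.94(6578) = 193 + 6183.32 = 6376.32
S = Y − C = 6578 − 6376.32 = 201.68

S = 201.68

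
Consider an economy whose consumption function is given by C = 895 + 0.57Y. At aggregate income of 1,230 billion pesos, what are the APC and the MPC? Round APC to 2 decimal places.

APC = 1.30; MPC = 0.57

MPC = 0.57 (the slope of the consumption function)
C = 895 + 0.57(1230) = 1596.1, so APC = 1596.1/1230 = 1.30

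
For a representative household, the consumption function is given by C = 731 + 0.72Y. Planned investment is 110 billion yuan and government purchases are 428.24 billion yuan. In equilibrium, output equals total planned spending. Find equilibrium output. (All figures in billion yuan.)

Y = 4533

Y = C + I + G = 731 + 0.72Y + 110 + 428.24
Y − 0.72Y = 1269.24
0.28Y = 1269.24, so Y = 1269.24/0.28 = 4533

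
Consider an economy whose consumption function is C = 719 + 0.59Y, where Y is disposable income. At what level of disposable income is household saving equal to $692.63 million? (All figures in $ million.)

Y = 3443

S = Y − C = -719 + 0.41Y
-719 + 0.41Y = 692.63, so 0.41Y = 1411.63 and Y = 3443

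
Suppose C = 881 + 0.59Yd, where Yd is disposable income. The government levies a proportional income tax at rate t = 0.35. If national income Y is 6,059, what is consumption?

C = 3204.6265

Yd = (1 − 0.35)(6059) = 0.65(6059) = 3938.35
C = 881 + 0.59(3938.35) = 881 + 2323.6265 = 3204.6265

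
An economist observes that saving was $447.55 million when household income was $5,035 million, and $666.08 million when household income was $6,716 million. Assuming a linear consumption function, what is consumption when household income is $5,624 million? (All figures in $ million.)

MPS = ΔS/ΔY = (666.08 − 447.55)/(6716 − 5035) = 218.53/1681 = 0.13
MPC = 1 − MPS = 0.87
Autonomous saving = 447.55 − 0.13(5035) = -207, so a = 207
C = 207 + 0.87(5624) = 207 + 4892.88 = 5099.88

C = 5099.88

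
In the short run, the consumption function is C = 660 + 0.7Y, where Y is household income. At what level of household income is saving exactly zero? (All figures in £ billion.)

At break-even, C = Y: 660 + 0.7Y = Y
0.3Y = 660, so Y = 660/0.3 = 2200

Y = 2200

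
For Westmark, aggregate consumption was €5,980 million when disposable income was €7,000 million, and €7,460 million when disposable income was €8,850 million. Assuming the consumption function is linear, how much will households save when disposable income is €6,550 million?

MPC = (7460 − 5980)/(8850 − 7000) = 1480/1850 = 0.8
a = 5980 − 0.8(7000) = 5980 − 5600 = 380
C = 380 + 0.8(6550) = 5620
S = 6550 − 5620 = 930

S = 930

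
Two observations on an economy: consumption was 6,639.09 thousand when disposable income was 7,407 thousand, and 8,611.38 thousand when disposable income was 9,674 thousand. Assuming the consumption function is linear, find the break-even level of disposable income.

Y = 1500

MPC = (8611.38 − 6639.09)/(9674 − 7407) = 1972.29/2267 = 0.87
a = 6639.09 − 0.87(7407) = 6639.09 − 6444.09 = 195
Break-even: Y = a/(1−MPC) = 195/0.13 = 1500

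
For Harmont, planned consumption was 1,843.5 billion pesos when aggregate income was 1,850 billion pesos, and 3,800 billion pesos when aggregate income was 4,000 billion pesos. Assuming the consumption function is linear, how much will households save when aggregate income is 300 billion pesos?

MPC = (3800 − 1843.5)/(4000 − 1850) = 1956.5/2150 = 0.91
a = 1843.5 − 0.91(1850) = 1843.5 − 1683.5 = 160
C = 160 + 0.91(300) = 433
S = 300 − 433 = -133

S = -133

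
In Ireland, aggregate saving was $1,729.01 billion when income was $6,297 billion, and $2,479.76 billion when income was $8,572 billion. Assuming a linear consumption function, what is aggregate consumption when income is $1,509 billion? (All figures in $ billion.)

MPS = ΔS/ΔY = (2479.76 − 1729.01)/(8572 − 6297) = 750.75/2275 = 0.33
MPC = 1 − MPS = 0.67
Autonomous saving = 1729.01 − 0.33(6297) = -349, so a = 349
C = 349 + 0.67(1509) = 349 + 1011.03 = 1360.03

C = 1360.03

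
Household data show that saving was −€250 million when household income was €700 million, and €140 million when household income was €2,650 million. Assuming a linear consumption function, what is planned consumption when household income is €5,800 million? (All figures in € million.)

C = 5030

MPS = ΔS/ΔY = (140 − (-250))/(2650 − 700) = 390/1950 = 0.2
MPC = 1 − MPS = 0.8
Autonomous saving = -250 − 0.2(700) = -390, so a = 390
C = 390 + 0.8(5800) = 390 + 4640 = 5030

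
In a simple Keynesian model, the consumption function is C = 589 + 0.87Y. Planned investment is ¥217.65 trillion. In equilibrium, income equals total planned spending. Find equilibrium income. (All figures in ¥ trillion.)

Y = C + I = 589 + 0.87Y + 217.65
Y − 0.87Y = 806.65
0.13Y = 806.65, so Y = 806.65/0.13 = 6205

Y = 6205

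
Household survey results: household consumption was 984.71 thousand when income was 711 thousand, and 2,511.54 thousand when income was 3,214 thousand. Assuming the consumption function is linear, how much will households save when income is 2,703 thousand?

S = 503.17

MPC = (2511.54 − 984.71)/(3214 − 711) = 1526.83/2503 = 0.61
a = 984.71 − 0.61(711) = 984.71 − 433.71 = 551
C = 551 + 0.61(2703) = 2199.83
S = 2703 − 2199.83 = 503.17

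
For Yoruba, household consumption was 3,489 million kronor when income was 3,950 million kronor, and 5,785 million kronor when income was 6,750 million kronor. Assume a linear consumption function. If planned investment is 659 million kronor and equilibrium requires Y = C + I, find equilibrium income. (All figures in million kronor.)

MPC = (5785 − 3489)/(6750 − 3950) = 2296/2800 = 0.82
a = 3489 − 0.82(3950) = 250
Equilibrium: Y = 250 + 0.82Y + 659
0.18Y = 909, so Y = 909/0.18 = 5050

Y = 5050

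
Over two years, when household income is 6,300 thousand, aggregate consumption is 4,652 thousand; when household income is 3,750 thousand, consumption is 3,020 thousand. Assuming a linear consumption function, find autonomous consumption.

a = 620

MPC = ΔC/ΔY = (4652 − 3020)/(6300 − 3750) = 1632/2550 = 0.64
a = C − MPC·Y = 3020 − 0.64(3750) = 3020 − 2400 = 620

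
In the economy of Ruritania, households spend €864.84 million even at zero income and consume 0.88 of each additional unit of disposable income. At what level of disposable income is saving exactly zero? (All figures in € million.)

At break-even, C = Y: 864.84 + 0.88Y = Y
0.12Y = 864.84, so Y = 864.84/0.12 = 7207

Y = 7207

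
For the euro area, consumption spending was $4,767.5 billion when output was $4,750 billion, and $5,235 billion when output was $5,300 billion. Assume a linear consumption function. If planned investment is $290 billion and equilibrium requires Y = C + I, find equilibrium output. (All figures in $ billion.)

MPC = (5235 − 4767.5)/(5300 − 4750) = 467.5/550 = 0.85
a = 4767.5 − 0.85(4750) = 730
Equilibrium: Y = 730 + 0.85Y + 290
0.15Y = 1020, so Y = 1020/0.15 = 6800

Y = 6800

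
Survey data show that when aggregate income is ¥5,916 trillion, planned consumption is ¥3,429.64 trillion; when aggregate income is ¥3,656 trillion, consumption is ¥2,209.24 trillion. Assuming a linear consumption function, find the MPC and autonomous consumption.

MPC = ΔC/ΔY = (3429.64 − 2209.24)/(5916 − 3656) = 1220.4/2260 = 0.54
a = C − MPC·Y = 2209.24 − 0.54(3656) = 2209.24 − 1974.24 = 235

MPC = 0.54; a = 235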